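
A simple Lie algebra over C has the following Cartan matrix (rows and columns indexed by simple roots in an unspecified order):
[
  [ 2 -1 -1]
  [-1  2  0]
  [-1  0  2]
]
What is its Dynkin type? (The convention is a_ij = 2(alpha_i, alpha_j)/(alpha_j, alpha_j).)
The matrix has rank 3 with 2's on the diagonal. Reading the off-diagonal entries as Dynkin edges (a single edge where a_ij = a_ji = -1; a double or triple edge where a_ij * a_ji = 2 or 3), the diagram is a chain of 3 nodes with single edges (A_3). One simple-root ordering that puts it in standard form is (alpha_2, alpha_1, alpha_3). So the algebra is type A_3, i.e. sl(4).

A3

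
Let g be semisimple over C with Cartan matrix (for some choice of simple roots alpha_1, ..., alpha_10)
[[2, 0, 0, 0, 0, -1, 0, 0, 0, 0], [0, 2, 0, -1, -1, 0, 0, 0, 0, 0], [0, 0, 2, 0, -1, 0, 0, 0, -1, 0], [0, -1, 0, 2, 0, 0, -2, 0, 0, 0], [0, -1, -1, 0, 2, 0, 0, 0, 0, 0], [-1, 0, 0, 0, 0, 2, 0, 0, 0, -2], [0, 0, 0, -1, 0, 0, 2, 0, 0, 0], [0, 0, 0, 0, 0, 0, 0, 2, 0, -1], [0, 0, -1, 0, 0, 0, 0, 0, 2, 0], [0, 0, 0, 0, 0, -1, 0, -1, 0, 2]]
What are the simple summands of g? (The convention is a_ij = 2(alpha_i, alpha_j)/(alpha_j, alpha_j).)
B_6 (so(13)) + F_4

The diagram associated to this matrix has two connected components: the simple roots {alpha_2, alpha_3, alpha_4, alpha_5, alpha_7, alpha_9} form a chain of 6 nodes with a double edge at one end; the terminal node there is the unique short simple root (B_6), and {alpha_1, alpha_6, alpha_8, alpha_10} form a chain of 4 nodes with a double edge between the middle two (F_4). A semisimple Lie algebra decomposes uniquely as the direct sum of simple ideals, one per connected component of its Dynkin diagram, so g ≅ B_6 ⊕ F_4 (dimension 78 + 52 = 130).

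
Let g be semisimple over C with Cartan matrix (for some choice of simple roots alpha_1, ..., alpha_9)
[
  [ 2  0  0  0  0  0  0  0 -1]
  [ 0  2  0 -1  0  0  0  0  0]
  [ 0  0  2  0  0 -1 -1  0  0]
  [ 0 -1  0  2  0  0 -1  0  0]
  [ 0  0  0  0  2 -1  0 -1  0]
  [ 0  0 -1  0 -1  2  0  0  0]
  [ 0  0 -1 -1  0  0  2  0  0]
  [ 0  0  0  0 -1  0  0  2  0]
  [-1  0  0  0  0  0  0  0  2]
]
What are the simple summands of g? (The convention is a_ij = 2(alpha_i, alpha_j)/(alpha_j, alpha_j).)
The diagram associated to this matrix has two connected components: the simple roots {alpha_1, alpha_9} form a chain of 2 nodes with single edges (A_2), and {alpha_2, alpha_3, alpha_4, alpha_5, alpha_6, alpha_7, alpha_8} form a chain of 7 nodes with single edges (A_7). A semisimple Lie algebra decomposes uniquely as the direct sum of simple ideals, one per connected component of its Dynkin diagram, so g ≅ A_2 ⊕ A_7 (dimension 8 + 63 = 71).

type A_2 + type A_7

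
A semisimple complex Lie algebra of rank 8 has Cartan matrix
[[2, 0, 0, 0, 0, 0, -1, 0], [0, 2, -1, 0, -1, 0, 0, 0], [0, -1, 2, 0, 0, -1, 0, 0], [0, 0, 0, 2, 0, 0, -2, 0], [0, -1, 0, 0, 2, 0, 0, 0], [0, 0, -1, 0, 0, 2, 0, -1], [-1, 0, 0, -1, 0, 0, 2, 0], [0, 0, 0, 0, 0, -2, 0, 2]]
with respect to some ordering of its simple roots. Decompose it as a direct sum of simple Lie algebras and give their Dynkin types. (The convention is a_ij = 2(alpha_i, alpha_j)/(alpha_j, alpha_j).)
C3 ⊕ C5

The diagram associated to this matrix has two connected components: the simple roots {alpha_1, alpha_4, alpha_7} form a chain of 3 nodes with a double edge at one end; the terminal node there is the unique long simple root (C_3), and {alpha_2, alpha_3, alpha_5, alpha_6, alpha_8} form a chain of 5 nodes with a double edge at one end; the terminal node there is the unique long simple root (C_5). A semisimple Lie algebra decomposes uniquely as the direct sum of simple ideals, one per connected component of its Dynkin diagram, so g ≅ C_3 ⊕ C_5 (dimension 21 + 55 = 76).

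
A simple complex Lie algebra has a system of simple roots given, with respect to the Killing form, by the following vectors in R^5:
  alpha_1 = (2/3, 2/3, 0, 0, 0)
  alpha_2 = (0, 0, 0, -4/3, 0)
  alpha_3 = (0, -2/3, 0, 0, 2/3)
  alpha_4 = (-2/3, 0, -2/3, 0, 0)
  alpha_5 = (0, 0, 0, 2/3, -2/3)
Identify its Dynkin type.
C_5

Compute the Cartan integers a_ij = 2(alpha_i, alpha_j)/(alpha_j, alpha_j); the resulting 5x5 Cartan matrix is
[[2, 0, -1, -1, 0], [0, 2, 0, 0, -2], [-1, 0, 2, 0, -1], [-1, 0, 0, 2, 0], [0, -1, -1, 0, 2]].
The roots have two lengths (squared-length ratio 2:1); the short ones are alpha_{1,3,4,5}. The associated Dynkin diagram is a chain of 5 nodes with a double edge at one end; the terminal node there is the unique long simple root (C_5), so the type is C_5 (the algebra sp(10)).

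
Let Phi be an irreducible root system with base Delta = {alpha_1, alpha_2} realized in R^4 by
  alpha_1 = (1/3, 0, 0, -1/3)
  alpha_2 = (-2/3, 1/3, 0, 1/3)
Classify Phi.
G_2

Compute the Cartan integers a_ij = 2(alpha_i, alpha_j)/(alpha_j, alpha_j); the resulting 2x2 Cartan matrix is
[[2, -1], [-3, 2]].
The roots have two lengths (squared-length ratio 3:1); the short ones are alpha_{1}. The associated Dynkin diagram is two nodes joined by a triple edge (G_2), so the type is G_2.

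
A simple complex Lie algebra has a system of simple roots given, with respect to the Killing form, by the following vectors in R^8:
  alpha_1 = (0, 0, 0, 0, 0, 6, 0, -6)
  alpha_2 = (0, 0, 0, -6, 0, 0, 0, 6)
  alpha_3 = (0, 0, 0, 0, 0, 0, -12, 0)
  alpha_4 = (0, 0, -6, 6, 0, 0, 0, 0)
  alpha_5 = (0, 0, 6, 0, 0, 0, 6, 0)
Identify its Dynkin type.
C_5

Compute the Cartan integers a_ij = 2(alpha_i, alpha_j)/(alpha_j, alpha_j); the resulting 5x5 Cartan matrix is
[[2, -1, 0, 0, 0], [-1, 2, 0, -1, 0], [0, 0, 2, 0, -2], [0, -1, 0, 2, -1], [0, 0, -1, -1, 2]].
The roots have two lengths (squared-length ratio 2:1); the short ones are alpha_{1,2,4,5}. The associated Dynkin diagram is a chain of 5 nodes with a double edge at one end; the terminal node there is the unique long simple root (C_5), so the type is C_5 (the algebra sp(10)).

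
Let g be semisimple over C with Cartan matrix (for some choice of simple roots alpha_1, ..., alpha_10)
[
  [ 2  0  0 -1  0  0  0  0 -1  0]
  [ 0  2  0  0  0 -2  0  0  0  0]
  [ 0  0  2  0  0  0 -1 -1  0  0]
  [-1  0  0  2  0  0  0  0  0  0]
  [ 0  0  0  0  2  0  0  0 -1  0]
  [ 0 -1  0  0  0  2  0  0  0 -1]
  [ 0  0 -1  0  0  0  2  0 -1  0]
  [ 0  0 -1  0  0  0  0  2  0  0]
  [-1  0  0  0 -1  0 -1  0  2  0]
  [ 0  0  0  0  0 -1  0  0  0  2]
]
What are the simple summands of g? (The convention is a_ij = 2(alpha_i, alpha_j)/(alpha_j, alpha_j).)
C3 + E7

The diagram associated to this matrix has two connected components: the simple roots {alpha_2, alpha_6, alpha_10} form a chain of 3 nodes with a double edge at one end; the terminal node there is the unique long simple root (C_3), and {alpha_1, alpha_3, alpha_4, alpha_5, alpha_7, alpha_8, alpha_9} form a chain of 6 nodes with one extra node attached to the third node from one end (E_7). A semisimple Lie algebra decomposes uniquely as the direct sum of simple ideals, one per connected component of its Dynkin diagram, so g ≅ C_3 ⊕ E_7 (dimension 21 + 133 = 154).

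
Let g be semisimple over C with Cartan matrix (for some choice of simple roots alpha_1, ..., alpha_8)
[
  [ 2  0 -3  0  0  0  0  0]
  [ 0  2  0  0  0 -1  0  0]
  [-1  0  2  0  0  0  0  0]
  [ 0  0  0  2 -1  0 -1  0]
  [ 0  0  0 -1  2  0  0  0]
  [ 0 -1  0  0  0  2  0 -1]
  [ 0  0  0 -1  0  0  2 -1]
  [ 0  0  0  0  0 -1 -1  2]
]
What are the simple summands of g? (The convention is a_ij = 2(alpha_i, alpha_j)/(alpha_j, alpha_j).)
The diagram associated to this matrix has two connected components: the simple roots {alpha_2, alpha_4, alpha_5, alpha_6, alpha_7, alpha_8} form a chain of 6 nodes with single edges (A_6), and {alpha_1, alpha_3} form two nodes joined by a triple edge (G_2). A semisimple Lie algebra decomposes uniquely as the direct sum of simple ideals, one per connected component of its Dynkin diagram, so g ≅ A_6 ⊕ G_2 (dimension 48 + 14 = 62).

A_6 (sl(7)) ⊕ G_2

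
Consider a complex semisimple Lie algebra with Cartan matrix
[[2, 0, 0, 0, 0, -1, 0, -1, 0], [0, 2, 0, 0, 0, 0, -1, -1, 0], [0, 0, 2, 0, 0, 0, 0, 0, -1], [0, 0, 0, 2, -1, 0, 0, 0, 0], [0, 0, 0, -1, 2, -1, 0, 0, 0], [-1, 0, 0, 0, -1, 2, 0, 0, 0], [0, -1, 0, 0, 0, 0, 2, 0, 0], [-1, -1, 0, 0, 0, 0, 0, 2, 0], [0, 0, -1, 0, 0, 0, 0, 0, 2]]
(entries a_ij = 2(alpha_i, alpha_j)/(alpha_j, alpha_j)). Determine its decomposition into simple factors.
A_2 (sl(3)) + A_7 (sl(8))

The diagram associated to this matrix has two connected components: the simple roots {alpha_3, alpha_9} form a chain of 2 nodes with single edges (A_2), and {alpha_1, alpha_2, alpha_4, alpha_5, alpha_6, alpha_7, alpha_8} form a chain of 7 nodes with single edges (A_7). A semisimple Lie algebra decomposes uniquely as the direct sum of simple ideals, one per connected component of its Dynkin diagram, so g ≅ A_2 ⊕ A_7 (dimension 8 + 63 = 71).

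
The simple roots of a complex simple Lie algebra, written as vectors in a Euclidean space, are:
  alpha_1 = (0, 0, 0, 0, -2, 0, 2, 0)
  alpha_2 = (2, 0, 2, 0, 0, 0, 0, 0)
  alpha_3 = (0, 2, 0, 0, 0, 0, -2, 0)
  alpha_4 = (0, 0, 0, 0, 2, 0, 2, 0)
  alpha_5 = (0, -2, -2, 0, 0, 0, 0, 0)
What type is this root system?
Compute the Cartan integers a_ij = 2(alpha_i, alpha_j)/(alpha_j, alpha_j); the resulting 5x5 Cartan matrix is
[[2, 0, -1, 0, 0], [0, 2, 0, 0, -1], [-1, 0, 2, -1, -1], [0, 0, -1, 2, 0], [0, -1, -1, 0, 2]].
All simple roots have the same length, so the diagram is simply laced. The associated Dynkin diagram is a chain of 3 nodes with a fork of two nodes at one end (D_5), so the type is D_5 (the algebra so(10)).

type D_5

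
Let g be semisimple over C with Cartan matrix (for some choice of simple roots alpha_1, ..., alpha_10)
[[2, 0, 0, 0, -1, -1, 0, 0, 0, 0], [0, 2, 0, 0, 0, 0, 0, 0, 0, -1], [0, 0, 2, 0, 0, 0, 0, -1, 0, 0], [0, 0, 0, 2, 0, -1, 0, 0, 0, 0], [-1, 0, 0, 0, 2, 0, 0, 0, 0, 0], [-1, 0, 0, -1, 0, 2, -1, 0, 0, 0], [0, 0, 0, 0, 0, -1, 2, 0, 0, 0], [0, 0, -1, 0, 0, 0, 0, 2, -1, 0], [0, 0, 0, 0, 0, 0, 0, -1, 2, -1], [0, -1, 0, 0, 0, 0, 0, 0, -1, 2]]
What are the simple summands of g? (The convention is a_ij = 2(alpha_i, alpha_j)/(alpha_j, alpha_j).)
A5 + D5

The diagram associated to this matrix has two connected components: the simple roots {alpha_2, alpha_3, alpha_8, alpha_9, alpha_10} form a chain of 5 nodes with single edges (A_5), and {alpha_1, alpha_4, alpha_5, alpha_6, alpha_7} form a chain of 3 nodes with a fork of two nodes at one end (D_5). A semisimple Lie algebra decomposes uniquely as the direct sum of simple ideals, one per connected component of its Dynkin diagram, so g ≅ A_5 ⊕ D_5 (dimension 35 + 45 = 80).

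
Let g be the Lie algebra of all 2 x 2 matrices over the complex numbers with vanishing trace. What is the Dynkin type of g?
A_1 (sl(2))

This is sl(2), which has dimension 2^2 - 1 = 3 and rank 2 - 1 = 1 (a Cartan subalgebra is the diagonal traceless matrices). In the classification of classical Lie algebras, the special linear algebra sl(n+1) has type A_n; here n = 1, so the Dynkin diagram is a chain of 1 nodes with single edges (A_1). Hence the type is A_1.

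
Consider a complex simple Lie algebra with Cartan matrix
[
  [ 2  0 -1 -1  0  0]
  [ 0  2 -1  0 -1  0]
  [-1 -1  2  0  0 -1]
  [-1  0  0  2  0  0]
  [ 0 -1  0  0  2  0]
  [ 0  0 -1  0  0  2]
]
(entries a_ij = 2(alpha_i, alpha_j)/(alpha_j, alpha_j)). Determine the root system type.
The matrix has rank 6 with 2's on the diagonal. Reading the off-diagonal entries as Dynkin edges (a single edge where a_ij = a_ji = -1; a double or triple edge where a_ij * a_ji = 2 or 3), the diagram is a chain of 5 nodes with one extra node attached to the third node from one end (E_6). One simple-root ordering that puts it in standard form is (alpha_4, alpha_6, alpha_1, alpha_3, alpha_2, alpha_5). So the algebra is type E_6.

E6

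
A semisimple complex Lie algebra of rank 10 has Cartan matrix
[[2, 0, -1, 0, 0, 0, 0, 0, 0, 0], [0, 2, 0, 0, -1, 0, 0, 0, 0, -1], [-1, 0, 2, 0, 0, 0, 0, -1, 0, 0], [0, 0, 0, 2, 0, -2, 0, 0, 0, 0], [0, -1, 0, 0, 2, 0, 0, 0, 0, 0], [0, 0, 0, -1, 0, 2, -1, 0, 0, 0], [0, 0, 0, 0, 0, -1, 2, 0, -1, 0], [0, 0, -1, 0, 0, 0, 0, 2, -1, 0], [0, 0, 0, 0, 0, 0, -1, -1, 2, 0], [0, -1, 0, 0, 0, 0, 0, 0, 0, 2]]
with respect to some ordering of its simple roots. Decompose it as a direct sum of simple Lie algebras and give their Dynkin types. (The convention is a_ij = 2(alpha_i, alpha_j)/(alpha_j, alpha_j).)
A_3 (sl(4)) ⊕ C_7 (sp(14))

The diagram associated to this matrix has two connected components: the simple roots {alpha_2, alpha_5, alpha_10} form a chain of 3 nodes with single edges (A_3), and {alpha_1, alpha_3, alpha_4, alpha_6, alpha_7, alpha_8, alpha_9} form a chain of 7 nodes with a double edge at one end; the terminal node there is the unique long simple root (C_7). A semisimple Lie algebra decomposes uniquely as the direct sum of simple ideals, one per connected component of its Dynkin diagram, so g ≅ A_3 ⊕ C_7 (dimension 15 + 105 = 120).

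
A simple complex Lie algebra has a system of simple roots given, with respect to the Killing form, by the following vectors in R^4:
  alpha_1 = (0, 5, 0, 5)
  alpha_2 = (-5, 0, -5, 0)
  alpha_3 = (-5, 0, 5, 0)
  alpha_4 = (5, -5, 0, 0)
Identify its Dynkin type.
Compute the Cartan integers a_ij = 2(alpha_i, alpha_j)/(alpha_j, alpha_j); the resulting 4x4 Cartan matrix is
[[2, 0, 0, -1], [0, 2, 0, -1], [0, 0, 2, -1], [-1, -1, -1, 2]].
All simple roots have the same length, so the diagram is simply laced. The associated Dynkin diagram is a chain of 2 nodes with a fork of two nodes at one end (D_4), so the type is D_4 (the algebra so(8)).

type D_4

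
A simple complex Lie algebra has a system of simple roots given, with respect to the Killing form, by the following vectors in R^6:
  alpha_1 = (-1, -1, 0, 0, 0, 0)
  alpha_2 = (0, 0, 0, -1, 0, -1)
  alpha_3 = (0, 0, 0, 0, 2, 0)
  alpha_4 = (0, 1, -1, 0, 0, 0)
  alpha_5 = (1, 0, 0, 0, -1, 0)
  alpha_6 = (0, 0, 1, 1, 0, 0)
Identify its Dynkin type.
C6

Compute the Cartan integers a_ij = 2(alpha_i, alpha_j)/(alpha_j, alpha_j); the resulting 6x6 Cartan matrix is
[[2, 0, 0, -1, -1, 0], [0, 2, 0, 0, 0, -1], [0, 0, 2, 0, -2, 0], [-1, 0, 0, 2, 0, -1], [-1, 0, -1, 0, 2, 0], [0, -1, 0, -1, 0, 2]].
The roots have two lengths (squared-length ratio 2:1); the short ones are alpha_{1,2,4,5,6}. The associated Dynkin diagram is a chain of 6 nodes with a double edge at one end; the terminal node there is the unique long simple root (C_6), so the type is C_6 (the algebra sp(12)).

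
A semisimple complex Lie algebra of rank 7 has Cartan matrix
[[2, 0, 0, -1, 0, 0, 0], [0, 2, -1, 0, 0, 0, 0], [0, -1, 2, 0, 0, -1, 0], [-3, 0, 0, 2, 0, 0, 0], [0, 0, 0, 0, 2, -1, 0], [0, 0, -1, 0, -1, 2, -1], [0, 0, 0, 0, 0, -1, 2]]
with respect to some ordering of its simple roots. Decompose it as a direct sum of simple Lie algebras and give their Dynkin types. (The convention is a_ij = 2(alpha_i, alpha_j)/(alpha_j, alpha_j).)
The diagram associated to this matrix has two connected components: the simple roots {alpha_2, alpha_3, alpha_5, alpha_6, alpha_7} form a chain of 3 nodes with a fork of two nodes at one end (D_5), and {alpha_1, alpha_4} form two nodes joined by a triple edge (G_2). A semisimple Lie algebra decomposes uniquely as the direct sum of simple ideals, one per connected component of its Dynkin diagram, so g ≅ D_5 ⊕ G_2 (dimension 45 + 14 = 59).

type D_5 ⊕ type G_2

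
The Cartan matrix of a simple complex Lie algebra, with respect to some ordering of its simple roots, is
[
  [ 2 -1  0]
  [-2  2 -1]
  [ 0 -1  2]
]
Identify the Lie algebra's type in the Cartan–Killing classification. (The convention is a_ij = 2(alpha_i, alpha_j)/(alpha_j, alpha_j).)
The matrix has rank 3 with 2's on the diagonal. Reading the off-diagonal entries as Dynkin edges (a single edge where a_ij = a_ji = -1; a double or triple edge where a_ij * a_ji = 2 or 3), the diagram is a chain of 3 nodes with a double edge at one end; the terminal node there is the unique short simple root (B_3). One simple-root ordering that puts it in standard form is (alpha_3, alpha_2, alpha_1). So the algebra is type B_3, i.e. so(7).

B3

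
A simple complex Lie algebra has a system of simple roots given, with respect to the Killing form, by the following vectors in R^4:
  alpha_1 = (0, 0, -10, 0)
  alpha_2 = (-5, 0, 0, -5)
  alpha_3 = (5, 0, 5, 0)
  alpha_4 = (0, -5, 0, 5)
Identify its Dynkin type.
type C_4

Compute the Cartan integers a_ij = 2(alpha_i, alpha_j)/(alpha_j, alpha_j); the resulting 4x4 Cartan matrix is
[[2, 0, -2, 0], [0, 2, -1, -1], [-1, -1, 2, 0], [0, -1, 0, 2]].
The roots have two lengths (squared-length ratio 2:1); the short ones are alpha_{2,3,4}. The associated Dynkin diagram is a chain of 4 nodes with a double edge at one end; the terminal node there is the unique long simple root (C_4), so the type is C_4 (the algebra sp(8)).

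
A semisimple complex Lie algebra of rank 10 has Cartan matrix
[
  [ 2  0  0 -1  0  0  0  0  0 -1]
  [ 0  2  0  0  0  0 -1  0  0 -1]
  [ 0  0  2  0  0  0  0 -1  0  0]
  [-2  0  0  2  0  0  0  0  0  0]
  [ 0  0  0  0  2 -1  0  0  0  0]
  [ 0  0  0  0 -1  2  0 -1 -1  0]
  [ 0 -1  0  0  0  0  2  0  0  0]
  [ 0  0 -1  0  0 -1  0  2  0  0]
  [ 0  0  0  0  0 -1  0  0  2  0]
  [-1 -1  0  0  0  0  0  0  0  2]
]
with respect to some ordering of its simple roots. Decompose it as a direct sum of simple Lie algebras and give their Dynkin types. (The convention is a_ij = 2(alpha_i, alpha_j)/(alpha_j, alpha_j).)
The diagram associated to this matrix has two connected components: the simple roots {alpha_1, alpha_2, alpha_4, alpha_7, alpha_10} form a chain of 5 nodes with a double edge at one end; the terminal node there is the unique long simple root (C_5), and {alpha_3, alpha_5, alpha_6, alpha_8, alpha_9} form a chain of 3 nodes with a fork of two nodes at one end (D_5). A semisimple Lie algebra decomposes uniquely as the direct sum of simple ideals, one per connected component of its Dynkin diagram, so g ≅ C_5 ⊕ D_5 (dimension 55 + 45 = 100).

C5 + D5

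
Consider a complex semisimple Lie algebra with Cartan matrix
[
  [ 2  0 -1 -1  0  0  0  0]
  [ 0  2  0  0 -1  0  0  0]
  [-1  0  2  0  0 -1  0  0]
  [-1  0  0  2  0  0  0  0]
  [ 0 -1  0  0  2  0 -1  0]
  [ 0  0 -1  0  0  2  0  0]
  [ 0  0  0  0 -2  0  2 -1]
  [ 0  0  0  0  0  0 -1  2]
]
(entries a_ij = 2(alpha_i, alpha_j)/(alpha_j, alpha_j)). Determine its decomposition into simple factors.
The diagram associated to this matrix has two connected components: the simple roots {alpha_1, alpha_3, alpha_4, alpha_6} form a chain of 4 nodes with single edges (A_4), and {alpha_2, alpha_5, alpha_7, alpha_8} form a chain of 4 nodes with a double edge between the middle two (F_4). A semisimple Lie algebra decomposes uniquely as the direct sum of simple ideals, one per connected component of its Dynkin diagram, so g ≅ A_4 ⊕ F_4 (dimension 24 + 52 = 76).

A_4 (sl(5)) + F_4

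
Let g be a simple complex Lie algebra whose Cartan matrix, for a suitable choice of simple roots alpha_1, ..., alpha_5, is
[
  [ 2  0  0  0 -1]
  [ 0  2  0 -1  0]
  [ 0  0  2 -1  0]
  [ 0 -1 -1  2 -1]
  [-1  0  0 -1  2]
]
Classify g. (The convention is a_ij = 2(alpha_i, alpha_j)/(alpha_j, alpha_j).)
The matrix has rank 5 with 2's on the diagonal. Reading the off-diagonal entries as Dynkin edges (a single edge where a_ij = a_ji = -1; a double or triple edge where a_ij * a_ji = 2 or 3), the diagram is a chain of 3 nodes with a fork of two nodes at one end (D_5). One simple-root ordering that puts it in standard form is (alpha_1, alpha_5, alpha_4, alpha_2, alpha_3). So the algebra is type D_5, i.e. so(10).

D_5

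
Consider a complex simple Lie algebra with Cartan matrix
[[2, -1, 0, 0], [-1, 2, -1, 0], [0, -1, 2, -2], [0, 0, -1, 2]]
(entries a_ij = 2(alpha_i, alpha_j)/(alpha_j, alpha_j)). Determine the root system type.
The matrix has rank 4 with 2's on the diagonal. Reading the off-diagonal entries as Dynkin edges (a single edge where a_ij = a_ji = -1; a double or triple edge where a_ij * a_ji = 2 or 3), the diagram is a chain of 4 nodes with a double edge at one end; the terminal node there is the unique short simple root (B_4). One simple-root ordering that puts it in standard form is (alpha_1, alpha_2, alpha_3, alpha_4). So the algebra is type B_4, i.e. so(9).

B4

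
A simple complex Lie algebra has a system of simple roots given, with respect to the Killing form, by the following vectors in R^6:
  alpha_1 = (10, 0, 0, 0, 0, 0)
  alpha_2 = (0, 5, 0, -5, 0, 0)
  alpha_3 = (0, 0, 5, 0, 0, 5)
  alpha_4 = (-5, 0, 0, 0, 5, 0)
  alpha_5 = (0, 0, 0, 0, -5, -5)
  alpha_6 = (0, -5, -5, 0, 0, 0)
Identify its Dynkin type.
C_6 (sp(12))

Compute the Cartan integers a_ij = 2(alpha_i, alpha_j)/(alpha_j, alpha_j); the resulting 6x6 Cartan matrix is
[[2, 0, 0, -2, 0, 0], [0, 2, 0, 0, 0, -1], [0, 0, 2, 0, -1, -1], [-1, 0, 0, 2, -1, 0], [0, 0, -1, -1, 2, 0], [0, -1, -1, 0, 0, 2]].
The roots have two lengths (squared-length ratio 2:1); the short ones are alpha_{2,3,4,5,6}. The associated Dynkin diagram is a chain of 6 nodes with a double edge at one end; the terminal node there is the unique long simple root (C_6), so the type is C_6 (the algebra sp(12)).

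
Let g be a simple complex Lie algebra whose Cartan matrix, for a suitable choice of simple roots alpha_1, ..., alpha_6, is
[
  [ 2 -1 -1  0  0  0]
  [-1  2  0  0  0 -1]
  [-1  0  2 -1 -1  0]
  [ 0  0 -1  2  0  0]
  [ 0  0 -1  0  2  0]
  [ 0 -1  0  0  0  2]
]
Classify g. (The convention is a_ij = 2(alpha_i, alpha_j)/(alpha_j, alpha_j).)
The matrix has rank 6 with 2's on the diagonal. Reading the off-diagonal entries as Dynkin edges (a single edge where a_ij = a_ji = -1; a double or triple edge where a_ij * a_ji = 2 or 3), the diagram is a chain of 4 nodes with a fork of two nodes at one end (D_6). One simple-root ordering that puts it in standard form is (alpha_6, alpha_2, alpha_1, alpha_3, alpha_5, alpha_4). So the algebra is type D_6, i.e. so(12).

D_6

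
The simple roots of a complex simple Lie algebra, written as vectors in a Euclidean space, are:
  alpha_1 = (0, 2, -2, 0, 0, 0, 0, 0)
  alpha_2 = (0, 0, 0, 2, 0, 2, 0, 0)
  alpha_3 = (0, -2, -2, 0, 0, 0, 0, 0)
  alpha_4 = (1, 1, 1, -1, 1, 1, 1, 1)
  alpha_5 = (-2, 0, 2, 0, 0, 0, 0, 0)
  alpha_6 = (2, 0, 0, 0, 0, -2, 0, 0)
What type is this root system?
type E_6

Compute the Cartan integers a_ij = 2(alpha_i, alpha_j)/(alpha_j, alpha_j); the resulting 6x6 Cartan matrix is
[[2, 0, 0, 0, -1, 0], [0, 2, 0, 0, 0, -1], [0, 0, 2, -1, -1, 0], [0, 0, -1, 2, 0, 0], [-1, 0, -1, 0, 2, -1], [0, -1, 0, 0, -1, 2]].
All simple roots have the same length, so the diagram is simply laced. The associated Dynkin diagram is a chain of 5 nodes with one extra node attached to the third node from one end (E_6), so the type is E_6.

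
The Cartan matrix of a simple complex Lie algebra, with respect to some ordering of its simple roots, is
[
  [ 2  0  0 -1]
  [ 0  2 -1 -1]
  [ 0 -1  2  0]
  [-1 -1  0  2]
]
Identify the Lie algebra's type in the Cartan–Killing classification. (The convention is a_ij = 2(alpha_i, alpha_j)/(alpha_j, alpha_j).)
A_4

The matrix has rank 4 with 2's on the diagonal. Reading the off-diagonal entries as Dynkin edges (a single edge where a_ij = a_ji = -1; a double or triple edge where a_ij * a_ji = 2 or 3), the diagram is a chain of 4 nodes with single edges (A_4). One simple-root ordering that puts it in standard form is (alpha_3, alpha_2, alpha_4, alpha_1). So the algebra is type A_4, i.e. sl(5).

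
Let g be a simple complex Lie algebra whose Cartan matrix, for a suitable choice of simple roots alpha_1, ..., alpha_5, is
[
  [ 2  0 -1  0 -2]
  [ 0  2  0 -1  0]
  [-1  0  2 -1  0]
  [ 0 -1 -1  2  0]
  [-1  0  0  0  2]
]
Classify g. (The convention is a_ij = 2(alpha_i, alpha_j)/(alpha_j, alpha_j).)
B_5

The matrix has rank 5 with 2's on the diagonal. Reading the off-diagonal entries as Dynkin edges (a single edge where a_ij = a_ji = -1; a double or triple edge where a_ij * a_ji = 2 or 3), the diagram is a chain of 5 nodes with a double edge at one end; the terminal node there is the unique short simple root (B_5). One simple-root ordering that puts it in standard form is (alpha_2, alpha_4, alpha_3, alpha_1, alpha_5). So the algebra is type B_5, i.e. so(11).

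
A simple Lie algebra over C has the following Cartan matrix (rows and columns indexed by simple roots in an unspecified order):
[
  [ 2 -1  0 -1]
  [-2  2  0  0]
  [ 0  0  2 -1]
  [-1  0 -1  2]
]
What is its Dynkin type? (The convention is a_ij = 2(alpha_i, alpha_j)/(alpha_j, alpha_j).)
The matrix has rank 4 with 2's on the diagonal. Reading the off-diagonal entries as Dynkin edges (a single edge where a_ij = a_ji = -1; a double or triple edge where a_ij * a_ji = 2 or 3), the diagram is a chain of 4 nodes with a double edge at one end; the terminal node there is the unique long simple root (C_4). One simple-root ordering that puts it in standard form is (alpha_3, alpha_4, alpha_1, alpha_2). So the algebra is type C_4, i.e. sp(8).

C_4 (sp(8))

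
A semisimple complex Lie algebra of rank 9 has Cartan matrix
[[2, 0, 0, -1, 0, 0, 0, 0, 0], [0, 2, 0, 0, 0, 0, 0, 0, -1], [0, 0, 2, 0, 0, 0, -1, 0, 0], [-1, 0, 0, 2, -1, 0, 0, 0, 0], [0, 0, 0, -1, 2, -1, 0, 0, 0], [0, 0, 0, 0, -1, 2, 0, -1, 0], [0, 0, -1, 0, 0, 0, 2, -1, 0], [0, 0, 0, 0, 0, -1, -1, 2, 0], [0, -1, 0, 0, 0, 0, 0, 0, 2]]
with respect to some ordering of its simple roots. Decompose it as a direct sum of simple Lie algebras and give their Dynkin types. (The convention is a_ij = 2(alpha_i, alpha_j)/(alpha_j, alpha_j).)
A_2 (sl(3)) + A_7 (sl(8))

The diagram associated to this matrix has two connected components: the simple roots {alpha_2, alpha_9} form a chain of 2 nodes with single edges (A_2), and {alpha_1, alpha_3, alpha_4, alpha_5, alpha_6, alpha_7, alpha_8} form a chain of 7 nodes with single edges (A_7). A semisimple Lie algebra decomposes uniquely as the direct sum of simple ideals, one per connected component of its Dynkin diagram, so g ≅ A_2 ⊕ A_7 (dimension 8 + 63 = 71).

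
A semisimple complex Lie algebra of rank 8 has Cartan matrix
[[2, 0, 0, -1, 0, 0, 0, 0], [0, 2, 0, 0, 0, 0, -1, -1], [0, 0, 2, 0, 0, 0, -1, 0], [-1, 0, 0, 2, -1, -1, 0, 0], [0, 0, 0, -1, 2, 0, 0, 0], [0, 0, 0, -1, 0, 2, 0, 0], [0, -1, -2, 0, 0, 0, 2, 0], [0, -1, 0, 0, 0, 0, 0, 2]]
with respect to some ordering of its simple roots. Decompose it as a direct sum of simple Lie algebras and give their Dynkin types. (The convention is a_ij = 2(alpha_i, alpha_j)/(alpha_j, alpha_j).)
B_4 + D_4

The diagram associated to this matrix has two connected components: the simple roots {alpha_2, alpha_3, alpha_7, alpha_8} form a chain of 4 nodes with a double edge at one end; the terminal node there is the unique short simple root (B_4), and {alpha_1, alpha_4, alpha_5, alpha_6} form a chain of 2 nodes with a fork of two nodes at one end (D_4). A semisimple Lie algebra decomposes uniquely as the direct sum of simple ideals, one per connected component of its Dynkin diagram, so g ≅ B_4 ⊕ D_4 (dimension 36 + 28 = 64).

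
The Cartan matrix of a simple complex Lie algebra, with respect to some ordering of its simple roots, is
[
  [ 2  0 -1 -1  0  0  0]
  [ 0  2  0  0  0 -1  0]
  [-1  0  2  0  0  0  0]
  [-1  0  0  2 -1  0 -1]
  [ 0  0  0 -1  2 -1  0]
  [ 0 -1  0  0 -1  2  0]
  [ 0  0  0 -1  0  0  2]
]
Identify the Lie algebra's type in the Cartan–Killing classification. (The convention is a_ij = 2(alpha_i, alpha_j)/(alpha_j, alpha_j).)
The matrix has rank 7 with 2's on the diagonal. Reading the off-diagonal entries as Dynkin edges (a single edge where a_ij = a_ji = -1; a double or triple edge where a_ij * a_ji = 2 or 3), the diagram is a chain of 6 nodes with one extra node attached to the third node from one end (E_7). One simple-root ordering that puts it in standard form is (alpha_3, alpha_7, alpha_1, alpha_4, alpha_5, alpha_6, alpha_2). So the algebra is type E_7.

E_7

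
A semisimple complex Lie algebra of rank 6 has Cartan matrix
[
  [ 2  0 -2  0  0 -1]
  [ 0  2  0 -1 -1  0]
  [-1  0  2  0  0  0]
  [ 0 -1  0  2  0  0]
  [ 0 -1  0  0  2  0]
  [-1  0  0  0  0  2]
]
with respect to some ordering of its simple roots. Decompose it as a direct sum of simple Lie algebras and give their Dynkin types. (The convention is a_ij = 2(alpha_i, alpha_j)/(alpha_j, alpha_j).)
The diagram associated to this matrix has two connected components: the simple roots {alpha_2, alpha_4, alpha_5} form a chain of 3 nodes with single edges (A_3), and {alpha_1, alpha_3, alpha_6} form a chain of 3 nodes with a double edge at one end; the terminal node there is the unique short simple root (B_3). A semisimple Lie algebra decomposes uniquely as the direct sum of simple ideals, one per connected component of its Dynkin diagram, so g ≅ A_3 ⊕ B_3 (dimension 15 + 21 = 36).

A_3 ⊕ B_3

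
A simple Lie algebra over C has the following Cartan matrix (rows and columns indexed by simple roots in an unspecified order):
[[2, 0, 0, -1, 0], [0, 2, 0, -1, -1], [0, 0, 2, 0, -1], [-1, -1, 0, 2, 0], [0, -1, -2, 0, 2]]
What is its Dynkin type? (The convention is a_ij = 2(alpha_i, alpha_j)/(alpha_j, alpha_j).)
The matrix has rank 5 with 2's on the diagonal. Reading the off-diagonal entries as Dynkin edges (a single edge where a_ij = a_ji = -1; a double or triple edge where a_ij * a_ji = 2 or 3), the diagram is a chain of 5 nodes with a double edge at one end; the terminal node there is the unique short simple root (B_5). One simple-root ordering that puts it in standard form is (alpha_1, alpha_4, alpha_2, alpha_5, alpha_3). So the algebra is type B_5, i.e. so(11).

B_5 (so(11))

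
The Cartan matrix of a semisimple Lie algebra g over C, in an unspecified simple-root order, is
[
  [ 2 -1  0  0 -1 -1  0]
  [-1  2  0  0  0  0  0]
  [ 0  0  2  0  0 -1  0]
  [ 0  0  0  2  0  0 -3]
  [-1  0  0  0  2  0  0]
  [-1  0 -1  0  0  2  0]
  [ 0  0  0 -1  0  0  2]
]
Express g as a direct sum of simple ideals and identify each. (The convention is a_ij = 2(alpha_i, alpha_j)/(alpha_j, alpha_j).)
D_5 + G_2

The diagram associated to this matrix has two connected components: the simple roots {alpha_1, alpha_2, alpha_3, alpha_5, alpha_6} form a chain of 3 nodes with a fork of two nodes at one end (D_5), and {alpha_4, alpha_7} form two nodes joined by a triple edge (G_2). A semisimple Lie algebra decomposes uniquely as the direct sum of simple ideals, one per connected component of its Dynkin diagram, so g ≅ D_5 ⊕ G_2 (dimension 45 + 14 = 59).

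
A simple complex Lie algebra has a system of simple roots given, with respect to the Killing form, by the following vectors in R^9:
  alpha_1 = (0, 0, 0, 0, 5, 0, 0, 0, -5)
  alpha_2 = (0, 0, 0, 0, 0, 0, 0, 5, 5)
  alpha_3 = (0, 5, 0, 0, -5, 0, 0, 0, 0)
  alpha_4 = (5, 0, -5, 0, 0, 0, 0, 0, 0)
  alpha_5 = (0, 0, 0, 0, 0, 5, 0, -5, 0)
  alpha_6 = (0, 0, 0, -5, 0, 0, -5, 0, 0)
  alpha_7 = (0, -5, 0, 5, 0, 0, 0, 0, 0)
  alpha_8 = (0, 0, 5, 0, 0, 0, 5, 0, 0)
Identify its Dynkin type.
type A_8

Compute the Cartan integers a_ij = 2(alpha_i, alpha_j)/(alpha_j, alpha_j); the resulting 8x8 Cartan matrix is
[[2, -1, -1, 0, 0, 0, 0, 0], [-1, 2, 0, 0, -1, 0, 0, 0], [-1, 0, 2, 0, 0, 0, -1, 0], [0, 0, 0, 2, 0, 0, 0, -1], [0, -1, 0, 0, 2, 0, 0, 0], [0, 0, 0, 0, 0, 2, -1, -1], [0, 0, -1, 0, 0, -1, 2, 0], [0, 0, 0, -1, 0, -1, 0, 2]].
All simple roots have the same length, so the diagram is simply laced. The associated Dynkin diagram is a chain of 8 nodes with single edges (A_8), so the type is A_8 (the algebra sl(9)).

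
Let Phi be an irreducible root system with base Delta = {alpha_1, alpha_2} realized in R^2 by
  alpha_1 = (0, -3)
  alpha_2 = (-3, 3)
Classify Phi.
B2

Compute the Cartan integers a_ij = 2(alpha_i, alpha_j)/(alpha_j, alpha_j); the resulting 2x2 Cartan matrix is
[[2, -1], [-2, 2]].
The roots have two lengths (squared-length ratio 2:1); the short ones are alpha_{1}. The associated Dynkin diagram is a chain of 2 nodes with a double edge at one end; the terminal node there is the unique short simple root (B_2), so the type is B_2 (the algebra so(5)).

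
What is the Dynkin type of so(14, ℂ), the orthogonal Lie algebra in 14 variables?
This is so(14) with 14 even, which has dimension 14(14-1)/2 = 91 and rank 14/2 = 7. In the classification of classical Lie algebras, the orthogonal algebra so(2n) in an even number of variables has type D_n; here n = 7, so the Dynkin diagram is a chain of 5 nodes with a fork of two nodes at one end (D_7). Hence the type is D_7.

D_7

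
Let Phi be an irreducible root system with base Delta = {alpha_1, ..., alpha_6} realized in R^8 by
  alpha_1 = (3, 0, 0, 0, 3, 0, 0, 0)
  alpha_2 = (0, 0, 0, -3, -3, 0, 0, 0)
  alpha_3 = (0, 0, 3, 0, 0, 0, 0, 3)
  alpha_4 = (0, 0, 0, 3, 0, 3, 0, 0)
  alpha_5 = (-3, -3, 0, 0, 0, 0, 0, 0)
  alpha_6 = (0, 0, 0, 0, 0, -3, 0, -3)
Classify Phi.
Compute the Cartan integers a_ij = 2(alpha_i, alpha_j)/(alpha_j, alpha_j); the resulting 6x6 Cartan matrix is
[[2, -1, 0, 0, -1, 0], [-1, 2, 0, -1, 0, 0], [0, 0, 2, 0, 0, -1], [0, -1, 0, 2, 0, -1], [-1, 0, 0, 0, 2, 0], [0, 0, -1, -1, 0, 2]].
All simple roots have the same length, so the diagram is simply laced. The associated Dynkin diagram is a chain of 6 nodes with single edges (A_6), so the type is A_6 (the algebra sl(7)).

type A_6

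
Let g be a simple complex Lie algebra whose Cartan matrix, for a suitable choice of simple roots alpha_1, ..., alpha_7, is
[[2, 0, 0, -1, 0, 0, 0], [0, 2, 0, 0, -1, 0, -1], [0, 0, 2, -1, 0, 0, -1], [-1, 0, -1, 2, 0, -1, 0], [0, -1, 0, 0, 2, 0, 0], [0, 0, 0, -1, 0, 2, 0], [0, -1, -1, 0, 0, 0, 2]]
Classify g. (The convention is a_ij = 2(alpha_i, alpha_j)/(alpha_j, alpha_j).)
D_7 (so(14))

The matrix has rank 7 with 2's on the diagonal. Reading the off-diagonal entries as Dynkin edges (a single edge where a_ij = a_ji = -1; a double or triple edge where a_ij * a_ji = 2 or 3), the diagram is a chain of 5 nodes with a fork of two nodes at one end (D_7). One simple-root ordering that puts it in standard form is (alpha_5, alpha_2, alpha_7, alpha_3, alpha_4, alpha_1, alpha_6). So the algebra is type D_7, i.e. so(14).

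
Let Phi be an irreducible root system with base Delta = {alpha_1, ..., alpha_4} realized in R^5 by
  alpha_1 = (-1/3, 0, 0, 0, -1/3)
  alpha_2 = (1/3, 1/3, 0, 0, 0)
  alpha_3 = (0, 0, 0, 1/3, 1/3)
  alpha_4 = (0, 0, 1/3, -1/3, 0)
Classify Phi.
A4

Compute the Cartan integers a_ij = 2(alpha_i, alpha_j)/(alpha_j, alpha_j); the resulting 4x4 Cartan matrix is
[[2, -1, -1, 0], [-1, 2, 0, 0], [-1, 0, 2, -1], [0, 0, -1, 2]].
All simple roots have the same length, so the diagram is simply laced. The associated Dynkin diagram is a chain of 4 nodes with single edges (A_4), so the type is A_4 (the algebra sl(5)).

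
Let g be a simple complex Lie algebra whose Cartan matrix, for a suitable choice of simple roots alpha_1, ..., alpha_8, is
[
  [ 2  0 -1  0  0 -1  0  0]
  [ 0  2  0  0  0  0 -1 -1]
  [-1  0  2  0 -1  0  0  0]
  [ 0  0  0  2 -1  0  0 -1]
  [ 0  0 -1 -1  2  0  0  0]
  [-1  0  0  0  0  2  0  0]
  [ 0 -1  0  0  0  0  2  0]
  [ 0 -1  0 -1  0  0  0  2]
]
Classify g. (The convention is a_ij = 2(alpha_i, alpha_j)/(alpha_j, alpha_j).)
A_8 (sl(9))

The matrix has rank 8 with 2's on the diagonal. Reading the off-diagonal entries as Dynkin edges (a single edge where a_ij = a_ji = -1; a double or triple edge where a_ij * a_ji = 2 or 3), the diagram is a chain of 8 nodes with single edges (A_8). One simple-root ordering that puts it in standard form is (alpha_6, alpha_1, alpha_3, alpha_5, alpha_4, alpha_8, alpha_2, alpha_7). So the algebra is type A_8, i.e. sl(9).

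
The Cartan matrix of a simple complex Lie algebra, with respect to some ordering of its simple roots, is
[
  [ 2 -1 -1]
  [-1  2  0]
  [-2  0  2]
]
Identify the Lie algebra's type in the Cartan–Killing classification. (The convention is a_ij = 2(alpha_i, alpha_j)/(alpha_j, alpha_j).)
C_3

The matrix has rank 3 with 2's on the diagonal. Reading the off-diagonal entries as Dynkin edges (a single edge where a_ij = a_ji = -1; a double or triple edge where a_ij * a_ji = 2 or 3), the diagram is a chain of 3 nodes with a double edge at one end; the terminal node there is the unique long simple root (C_3). One simple-root ordering that puts it in standard form is (alpha_2, alpha_1, alpha_3). So the algebra is type C_3, i.e. sp(6).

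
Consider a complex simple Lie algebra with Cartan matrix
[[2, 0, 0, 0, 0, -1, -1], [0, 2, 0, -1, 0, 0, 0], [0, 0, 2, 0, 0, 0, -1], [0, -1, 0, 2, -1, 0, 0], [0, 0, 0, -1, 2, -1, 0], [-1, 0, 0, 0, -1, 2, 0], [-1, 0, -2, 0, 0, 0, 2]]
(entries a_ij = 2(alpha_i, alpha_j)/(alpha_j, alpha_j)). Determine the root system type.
type B_7

The matrix has rank 7 with 2's on the diagonal. Reading the off-diagonal entries as Dynkin edges (a single edge where a_ij = a_ji = -1; a double or triple edge where a_ij * a_ji = 2 or 3), the diagram is a chain of 7 nodes with a double edge at one end; the terminal node there is the unique short simple root (B_7). One simple-root ordering that puts it in standard form is (alpha_2, alpha_4, alpha_5, alpha_6, alpha_1, alpha_7, alpha_3). So the algebra is type B_7, i.e. so(15).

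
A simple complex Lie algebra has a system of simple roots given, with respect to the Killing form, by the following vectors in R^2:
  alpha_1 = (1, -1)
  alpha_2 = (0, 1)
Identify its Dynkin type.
B_2

Compute the Cartan integers a_ij = 2(alpha_i, alpha_j)/(alpha_j, alpha_j); the resulting 2x2 Cartan matrix is
[[2, -2], [-1, 2]].
The roots have two lengths (squared-length ratio 2:1); the short ones are alpha_{2}. The associated Dynkin diagram is a chain of 2 nodes with a double edge at one end; the terminal node there is the unique short simple root (B_2), so the type is B_2 (the algebra so(5)).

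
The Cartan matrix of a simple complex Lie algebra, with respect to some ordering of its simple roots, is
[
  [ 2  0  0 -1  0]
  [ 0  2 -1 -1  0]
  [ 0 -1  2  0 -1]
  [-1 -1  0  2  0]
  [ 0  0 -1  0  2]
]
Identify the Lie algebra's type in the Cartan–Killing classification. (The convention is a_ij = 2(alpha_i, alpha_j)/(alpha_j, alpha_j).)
The matrix has rank 5 with 2's on the diagonal. Reading the off-diagonal entries as Dynkin edges (a single edge where a_ij = a_ji = -1; a double or triple edge where a_ij * a_ji = 2 or 3), the diagram is a chain of 5 nodes with single edges (A_5). One simple-root ordering that puts it in standard form is (alpha_1, alpha_4, alpha_2, alpha_3, alpha_5). So the algebra is type A_5, i.e. sl(6).

A_5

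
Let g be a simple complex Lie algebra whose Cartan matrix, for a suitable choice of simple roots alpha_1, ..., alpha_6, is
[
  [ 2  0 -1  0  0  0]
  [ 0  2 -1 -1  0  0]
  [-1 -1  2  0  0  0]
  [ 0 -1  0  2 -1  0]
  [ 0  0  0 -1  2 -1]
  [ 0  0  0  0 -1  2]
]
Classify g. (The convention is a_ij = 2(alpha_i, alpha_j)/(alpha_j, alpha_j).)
A_6

The matrix has rank 6 with 2's on the diagonal. Reading the off-diagonal entries as Dynkin edges (a single edge where a_ij = a_ji = -1; a double or triple edge where a_ij * a_ji = 2 or 3), the diagram is a chain of 6 nodes with single edges (A_6). One simple-root ordering that puts it in standard form is (alpha_1, alpha_3, alpha_2, alpha_4, alpha_5, alpha_6). So the algebra is type A_6, i.e. sl(7).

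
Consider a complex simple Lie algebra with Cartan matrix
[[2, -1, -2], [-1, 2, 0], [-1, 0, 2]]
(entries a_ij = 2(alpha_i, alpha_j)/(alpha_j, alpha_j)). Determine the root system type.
The matrix has rank 3 with 2's on the diagonal. Reading the off-diagonal entries as Dynkin edges (a single edge where a_ij = a_ji = -1; a double or triple edge where a_ij * a_ji = 2 or 3), the diagram is a chain of 3 nodes with a double edge at one end; the terminal node there is the unique short simple root (B_3). One simple-root ordering that puts it in standard form is (alpha_2, alpha_1, alpha_3). So the algebra is type B_3, i.e. so(7).

B3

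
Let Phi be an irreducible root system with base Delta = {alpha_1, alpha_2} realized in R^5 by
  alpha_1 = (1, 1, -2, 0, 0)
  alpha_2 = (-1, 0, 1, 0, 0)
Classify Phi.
Compute the Cartan integers a_ij = 2(alpha_i, alpha_j)/(alpha_j, alpha_j); the resulting 2x2 Cartan matrix is
[[2, -3], [-1, 2]].
The roots have two lengths (squared-length ratio 3:1); the short ones are alpha_{2}. The associated Dynkin diagram is two nodes joined by a triple edge (G_2), so the type is G_2.

G_2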